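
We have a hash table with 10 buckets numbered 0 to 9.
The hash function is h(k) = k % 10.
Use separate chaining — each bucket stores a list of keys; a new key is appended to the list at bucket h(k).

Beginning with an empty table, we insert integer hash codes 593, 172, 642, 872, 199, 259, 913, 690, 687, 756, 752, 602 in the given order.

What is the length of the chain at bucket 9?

593 -> bucket 3
172 -> bucket 2
642 -> bucket 2 (collision)
872 -> bucket 2 (collision)
199 -> bucket 9
259 -> bucket 9 (collision)
913 -> bucket 3 (collision)
690 -> bucket 0
687 -> bucket 7
756 -> bucket 6
752 -> bucket 2 (collision)
602 -> bucket 2 (collision)
Final buckets:
0: 690
1: _
2: 172 -> 642 -> 872 -> 752 -> 602
3: 593 -> 913
4: _
5: _
6: 756
7: 687
8: _
9: 199 -> 259

2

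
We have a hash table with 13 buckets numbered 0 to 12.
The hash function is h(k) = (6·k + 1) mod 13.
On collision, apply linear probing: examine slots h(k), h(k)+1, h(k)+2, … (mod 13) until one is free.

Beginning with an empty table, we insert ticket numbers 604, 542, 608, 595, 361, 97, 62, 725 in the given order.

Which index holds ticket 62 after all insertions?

1

604: h=11 -> slot 11
542: h=3 -> slot 3
608: h=9 -> slot 9
595: h=9, probe 9,10 -> slot 10
361: h=9, probe 9,10,11,12 -> slot 12
97: h=11, probe 11,12,0 -> slot 0
62: h=9, probe 9,10,11,12,0,1 -> slot 1
725: h=9, probe 9,10,11,12,0,1,2 -> slot 2
Table: [97, 62, 725, 542, _, _, _, _, _, 608, 595, 604, 361]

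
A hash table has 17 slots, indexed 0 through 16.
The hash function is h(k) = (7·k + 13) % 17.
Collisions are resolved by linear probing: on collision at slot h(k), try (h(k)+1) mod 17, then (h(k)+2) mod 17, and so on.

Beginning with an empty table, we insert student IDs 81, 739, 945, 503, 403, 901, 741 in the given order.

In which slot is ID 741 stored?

81: h=2 → slot 2
739: h=1 → slot 1
945: h=15 → slot 15
503: h=15, probe 15,16 → slot 16
403: h=12 → slot 12
901: h=13 → slot 13
741: h=15, probe 15,16,0 → slot 0
Table: [741, 739, 81, _, _, _, _, _, _, _, _, _, 403, 901, _, 945, 503]

0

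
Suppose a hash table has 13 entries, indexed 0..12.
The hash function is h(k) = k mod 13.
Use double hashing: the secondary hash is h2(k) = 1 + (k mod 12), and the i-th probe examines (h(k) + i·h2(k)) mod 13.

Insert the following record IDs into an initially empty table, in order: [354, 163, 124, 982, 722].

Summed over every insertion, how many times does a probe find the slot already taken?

3

354 hashes to 3; slot 3 is free -> place at 3.
163 hashes to 7; slot 7 is free -> place at 7.
124 hashes to 7, h2=5; 7 taken -> place at 12.
982 hashes to 7, h2=11; 7 taken -> place at 5.
722 hashes to 7, h2=3; 7 taken -> place at 10.
Table: [∅, ∅, ∅, 354, ∅, 982, ∅, 163, ∅, ∅, 722, ∅, 124]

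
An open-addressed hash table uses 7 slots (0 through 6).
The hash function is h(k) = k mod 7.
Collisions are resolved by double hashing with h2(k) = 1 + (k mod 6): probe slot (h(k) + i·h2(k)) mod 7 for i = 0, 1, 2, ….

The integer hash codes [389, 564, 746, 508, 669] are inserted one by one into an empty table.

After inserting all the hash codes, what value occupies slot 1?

389 hashes to 4; slot 4 is free -> place at 4.
564 hashes to 4, h2=1; 4 taken -> place at 5.
746 hashes to 4, h2=3; 4 taken -> place at 0.
508 hashes to 4, h2=5; 4 taken -> place at 2.
669 hashes to 4, h2=4; 4 taken -> place at 1.
Table: [746, 669, 508, —, 389, 564, —]

669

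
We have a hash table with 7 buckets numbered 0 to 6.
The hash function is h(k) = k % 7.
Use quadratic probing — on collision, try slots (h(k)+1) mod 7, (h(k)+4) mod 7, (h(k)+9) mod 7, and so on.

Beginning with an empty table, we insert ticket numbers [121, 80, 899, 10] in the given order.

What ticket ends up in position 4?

899

121 hashes to 2; slot 2 is free → place at 2.
80 hashes to 3; slot 3 is free → place at 3.
899 hashes to 3; 3 taken → place at 4.
10 hashes to 3; 3,4 taken → place at 0.
Table: [10, -, 121, 80, 899, -, -]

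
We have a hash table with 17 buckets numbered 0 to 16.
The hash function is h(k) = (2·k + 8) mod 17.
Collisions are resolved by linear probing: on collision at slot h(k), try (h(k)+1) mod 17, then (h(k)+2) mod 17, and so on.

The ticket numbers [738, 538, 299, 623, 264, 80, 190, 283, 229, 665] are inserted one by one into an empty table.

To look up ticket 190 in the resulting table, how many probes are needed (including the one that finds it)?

3

Insert 738: h=5, slot 5 empty → index 5.
Insert 538: h=13, slot 13 empty → index 13.
Insert 299: h=11, slot 11 empty → index 11.
Insert 623: h=13, slot 13 occupied → index 14.
Insert 264: h=9, slot 9 empty → index 9.
Insert 80: h=15, slot 15 empty → index 15.
Insert 190: h=14, slots 14,15 occupied → index 16.
Insert 283: h=13, slots 13,14,15,16 occupied → index 0.
Insert 229: h=7, slot 7 empty → index 7.
Insert 665: h=12, slot 12 empty → index 12.
Table: [283, _, _, _, _, 738, _, 229, _, 264, _, 299, 665, 538, 623, 80, 190]
Lookup 190: h=14, probe 14,15,16 → found at 16.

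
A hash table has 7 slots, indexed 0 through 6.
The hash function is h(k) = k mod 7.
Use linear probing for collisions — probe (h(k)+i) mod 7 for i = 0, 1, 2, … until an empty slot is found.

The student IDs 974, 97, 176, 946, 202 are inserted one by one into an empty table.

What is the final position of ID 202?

0

Insert 974: h=1, slot 1 empty -> index 1.
Insert 97: h=6, slot 6 empty -> index 6.
Insert 176: h=1, slot 1 occupied -> index 2.
Insert 946: h=1, slots 1,2 occupied -> index 3.
Insert 202: h=6, slot 6 occupied -> index 0.
Table: [202, 974, 176, 946, ∅, ∅, 97]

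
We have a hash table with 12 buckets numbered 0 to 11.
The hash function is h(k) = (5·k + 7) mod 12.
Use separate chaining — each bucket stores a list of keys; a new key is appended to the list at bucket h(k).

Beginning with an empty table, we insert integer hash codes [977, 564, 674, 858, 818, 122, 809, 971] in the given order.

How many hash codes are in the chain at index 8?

Insert 977: h=8, bucket 8 empty -> new chain.
Insert 564: h=7, bucket 7 empty -> new chain.
Insert 674: h=5, bucket 5 empty -> new chain.
Insert 858: h=1, bucket 1 empty -> new chain.
Insert 818: h=5, bucket 5 nonempty -> append to chain.
Insert 122: h=5, bucket 5 nonempty -> append to chain.
Insert 809: h=8, bucket 8 nonempty -> append to chain.
Insert 971: h=2, bucket 2 empty -> new chain.
Final buckets:
0: _
1: 858
2: 971
3: _
4: _
5: 674 -> 818 -> 122
6: _
7: 564
8: 977 -> 809
9: _
10: _
11: _

2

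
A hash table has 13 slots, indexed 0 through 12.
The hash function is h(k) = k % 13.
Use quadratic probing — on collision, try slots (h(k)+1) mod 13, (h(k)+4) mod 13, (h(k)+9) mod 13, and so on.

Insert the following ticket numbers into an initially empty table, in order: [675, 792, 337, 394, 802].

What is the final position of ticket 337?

3

Insert 675: h=12, slot 12 empty → index 12.
Insert 792: h=12, slot 12 occupied → index 0.
Insert 337: h=12, slots 12,0 occupied → index 3.
Insert 394: h=4, slot 4 empty → index 4.
Insert 802: h=9, slot 9 empty → index 9.
Table: [792, —, —, 337, 394, —, —, —, —, 802, —, —, 675]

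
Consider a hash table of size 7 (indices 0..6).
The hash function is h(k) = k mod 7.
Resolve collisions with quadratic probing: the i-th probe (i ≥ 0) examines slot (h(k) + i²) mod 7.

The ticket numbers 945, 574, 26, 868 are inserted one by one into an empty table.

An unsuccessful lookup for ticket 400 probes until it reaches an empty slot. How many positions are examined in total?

945 hashes to 0; slot 0 is free -> place at 0.
574 hashes to 0; 0 taken -> place at 1.
26 hashes to 5; slot 5 is free -> place at 5.
868 hashes to 0; 0,1 taken -> place at 4.
Table: [945, 574, ., ., 868, 26, .]
Lookup 400: h=1, probe 1,2 → slot 2 empty, not found.

2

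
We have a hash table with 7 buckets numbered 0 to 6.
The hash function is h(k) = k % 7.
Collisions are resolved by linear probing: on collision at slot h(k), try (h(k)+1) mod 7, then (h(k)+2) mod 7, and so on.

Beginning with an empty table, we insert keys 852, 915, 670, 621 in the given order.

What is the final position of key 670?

852 hashes to 5; slot 5 is free → place at 5.
915 hashes to 5; 5 taken → place at 6.
670 hashes to 5; 5,6 taken → place at 0.
621 hashes to 5; 5,6,0 taken → place at 1.
Table: [670, 621, _, _, _, 852, 915]

0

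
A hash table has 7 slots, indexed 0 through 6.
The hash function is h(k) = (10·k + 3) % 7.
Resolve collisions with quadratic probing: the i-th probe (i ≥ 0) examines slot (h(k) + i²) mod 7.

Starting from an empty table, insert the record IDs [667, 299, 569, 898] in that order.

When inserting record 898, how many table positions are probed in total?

3

Insert 667: h=2, slot 2 empty → index 2.
Insert 299: h=4, slot 4 empty → index 4.
Insert 569: h=2, slot 2 occupied → index 3.
Insert 898: h=2, slots 2,3 occupied → index 6.
Table: [∅, ∅, 667, 569, 299, ∅, 898]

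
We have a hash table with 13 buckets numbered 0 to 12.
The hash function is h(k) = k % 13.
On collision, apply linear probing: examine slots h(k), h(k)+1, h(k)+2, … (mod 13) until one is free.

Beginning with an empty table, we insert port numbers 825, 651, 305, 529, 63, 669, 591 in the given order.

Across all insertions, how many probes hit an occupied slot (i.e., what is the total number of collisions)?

825: h=6 → slot 6
651: h=1 → slot 1
305: h=6, probe 6,7 → slot 7
529: h=9 → slot 9
63: h=11 → slot 11
669: h=6, probe 6,7,8 → slot 8
591: h=6, probe 6,7,8,9,10 → slot 10
Table: [∅, 651, ∅, ∅, ∅, ∅, 825, 305, 669, 529, 591, 63, ∅]

7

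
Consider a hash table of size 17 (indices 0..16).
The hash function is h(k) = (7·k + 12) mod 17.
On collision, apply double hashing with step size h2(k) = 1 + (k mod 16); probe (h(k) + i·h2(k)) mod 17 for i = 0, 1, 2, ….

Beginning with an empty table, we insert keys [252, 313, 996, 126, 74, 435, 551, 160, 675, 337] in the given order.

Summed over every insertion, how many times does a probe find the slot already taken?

Insert 252: h=8, slot 8 empty → index 8.
Insert 313: h=10, slot 10 empty → index 10.
Insert 996: h=14, slot 14 empty → index 14.
Insert 126: h=10, h2=15, slots 10,8 occupied → index 6.
Insert 74: h=3, slot 3 empty → index 3.
Insert 435: h=14, h2=4, slot 14 occupied → index 1.
Insert 551: h=10, h2=8, slots 10,1 occupied → index 9.
Insert 160: h=10, h2=1, slot 10 occupied → index 11.
Insert 675: h=11, h2=4, slot 11 occupied → index 15.
Insert 337: h=8, h2=2, slots 8,10 occupied → index 12.
Table: [_, 435, _, 74, _, _, 126, _, 252, 551, 313, 160, 337, _, 996, 675, _]

9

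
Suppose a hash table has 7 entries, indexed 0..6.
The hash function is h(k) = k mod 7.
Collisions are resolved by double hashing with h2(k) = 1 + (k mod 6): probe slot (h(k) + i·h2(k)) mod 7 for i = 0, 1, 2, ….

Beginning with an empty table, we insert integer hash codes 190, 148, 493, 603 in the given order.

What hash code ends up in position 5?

603

190 hashes to 1; slot 1 is free → place at 1.
148 hashes to 1, h2=5; 1 taken → place at 6.
493 hashes to 3; slot 3 is free → place at 3.
603 hashes to 1, h2=4; 1 taken → place at 5.
Table: [—, 190, —, 493, —, 603, 148]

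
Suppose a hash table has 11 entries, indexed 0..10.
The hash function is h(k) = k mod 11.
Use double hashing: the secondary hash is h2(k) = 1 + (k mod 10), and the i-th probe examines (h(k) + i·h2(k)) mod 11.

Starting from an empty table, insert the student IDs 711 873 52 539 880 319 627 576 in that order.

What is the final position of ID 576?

711: h=7 -> slot 7
873: h=4 -> slot 4
52: h=8 -> slot 8
539: h=0 -> slot 0
880: h=0, h2=1, probe 0,1 -> slot 1
319: h=0, h2=10, probe 0,10 -> slot 10
627: h=0, h2=8, probe 0,8,5 -> slot 5
576: h=4, h2=7, probe 4,0,7,3 -> slot 3
Table: [539, 880, _, 576, 873, 627, _, 711, 52, _, 319]

3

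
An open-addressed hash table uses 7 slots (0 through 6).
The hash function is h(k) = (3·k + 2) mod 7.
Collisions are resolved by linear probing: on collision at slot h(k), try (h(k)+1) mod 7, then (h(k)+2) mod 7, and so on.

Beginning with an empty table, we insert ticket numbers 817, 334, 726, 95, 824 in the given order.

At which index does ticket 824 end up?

817: h=3 => slot 3
334: h=3, probe 3,4 => slot 4
726: h=3, probe 3,4,5 => slot 5
95: h=0 => slot 0
824: h=3, probe 3,4,5,6 => slot 6
Table: [95, ., ., 817, 334, 726, 824]

6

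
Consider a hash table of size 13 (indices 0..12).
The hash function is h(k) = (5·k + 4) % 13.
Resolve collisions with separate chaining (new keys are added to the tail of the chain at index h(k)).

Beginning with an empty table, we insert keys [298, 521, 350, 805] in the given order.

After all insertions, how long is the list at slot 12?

298 -> bucket 12
521 -> bucket 9
350 -> bucket 12 (collision)
805 -> bucket 12 (collision)
Final buckets:
0: —
1: —
2: —
3: —
4: —
5: —
6: —
7: —
8: —
9: 521
10: —
11: —
12: 298 -> 350 -> 805

3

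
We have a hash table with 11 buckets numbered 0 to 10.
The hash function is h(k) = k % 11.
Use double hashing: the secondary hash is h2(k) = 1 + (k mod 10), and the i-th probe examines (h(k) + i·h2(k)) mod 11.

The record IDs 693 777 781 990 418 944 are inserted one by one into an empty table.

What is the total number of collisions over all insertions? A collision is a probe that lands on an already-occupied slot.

693 hashes to 0; slot 0 is free -> place at 0.
777 hashes to 7; slot 7 is free -> place at 7.
781 hashes to 0, h2=2; 0 taken -> place at 2.
990 hashes to 0, h2=1; 0 taken -> place at 1.
418 hashes to 0, h2=9; 0 taken -> place at 9.
944 hashes to 9, h2=5; 9 taken -> place at 3.
Table: [693, 990, 781, 944, -, -, -, 777, -, 418, -]

4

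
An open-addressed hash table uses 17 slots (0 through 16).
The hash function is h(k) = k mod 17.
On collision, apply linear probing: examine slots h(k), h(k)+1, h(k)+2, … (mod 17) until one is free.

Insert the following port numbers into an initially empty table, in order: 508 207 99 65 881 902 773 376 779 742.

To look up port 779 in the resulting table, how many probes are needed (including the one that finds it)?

Insert 508: h=15, slot 15 empty -> index 15.
Insert 207: h=3, slot 3 empty -> index 3.
Insert 99: h=14, slot 14 empty -> index 14.
Insert 65: h=14, slots 14,15 occupied -> index 16.
Insert 881: h=14, slots 14,15,16 occupied -> index 0.
Insert 902: h=1, slot 1 empty -> index 1.
Insert 773: h=8, slot 8 empty -> index 8.
Insert 376: h=2, slot 2 empty -> index 2.
Insert 779: h=14, slots 14,15,16,0,1,2,3 occupied -> index 4.
Insert 742: h=11, slot 11 empty -> index 11.
Table: [881, 902, 376, 207, 779, -, -, -, 773, -, -, 742, -, -, 99, 508, 65]
Lookup 779: h=14, probe 14,15,16,0,1,2,3,4 → found at 4.

8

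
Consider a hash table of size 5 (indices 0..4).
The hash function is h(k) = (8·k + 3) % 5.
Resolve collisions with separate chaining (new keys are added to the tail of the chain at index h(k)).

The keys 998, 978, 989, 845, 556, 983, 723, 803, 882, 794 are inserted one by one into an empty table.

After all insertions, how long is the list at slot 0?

998 → bucket 2
978 → bucket 2 (collision)
989 → bucket 0
845 → bucket 3
556 → bucket 1
983 → bucket 2 (collision)
723 → bucket 2 (collision)
803 → bucket 2 (collision)
882 → bucket 4
794 → bucket 0 (collision)
Final buckets:
0: 989 -> 794
1: 556
2: 998 -> 978 -> 983 -> 723 -> 803
3: 845
4: 882

2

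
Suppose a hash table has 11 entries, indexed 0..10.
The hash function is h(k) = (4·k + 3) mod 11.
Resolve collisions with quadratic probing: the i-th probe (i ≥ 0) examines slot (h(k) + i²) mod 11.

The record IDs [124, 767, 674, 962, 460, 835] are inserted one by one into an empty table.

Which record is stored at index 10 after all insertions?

835

Insert 124: h=4, slot 4 empty -> index 4.
Insert 767: h=2, slot 2 empty -> index 2.
Insert 674: h=4, slot 4 occupied -> index 5.
Insert 962: h=1, slot 1 empty -> index 1.
Insert 460: h=6, slot 6 empty -> index 6.
Insert 835: h=10, slot 10 empty -> index 10.
Table: [—, 962, 767, —, 124, 674, 460, —, —, —, 835]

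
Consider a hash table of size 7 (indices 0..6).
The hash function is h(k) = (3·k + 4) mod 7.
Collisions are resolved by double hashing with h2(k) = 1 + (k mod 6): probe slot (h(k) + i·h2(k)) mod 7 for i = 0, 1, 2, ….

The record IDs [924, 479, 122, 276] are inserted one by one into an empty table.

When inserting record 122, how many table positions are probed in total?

2

924 hashes to 4; slot 4 is free => place at 4.
479 hashes to 6; slot 6 is free => place at 6.
122 hashes to 6, h2=3; 6 taken => place at 2.
276 hashes to 6, h2=1; 6 taken => place at 0.
Table: [276, -, 122, -, 924, -, 479]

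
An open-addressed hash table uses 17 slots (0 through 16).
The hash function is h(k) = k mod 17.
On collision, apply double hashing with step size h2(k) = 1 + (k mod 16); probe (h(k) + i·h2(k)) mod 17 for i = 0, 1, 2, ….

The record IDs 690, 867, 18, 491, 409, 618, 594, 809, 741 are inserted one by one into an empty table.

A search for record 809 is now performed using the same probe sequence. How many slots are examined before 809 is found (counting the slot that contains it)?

2

690: h=10 → slot 10
867: h=0 → slot 0
18: h=1 → slot 1
491: h=15 → slot 15
409: h=1, h2=10, probe 1,11 → slot 11
618: h=6 → slot 6
594: h=16 → slot 16
809: h=10, h2=10, probe 10,3 → slot 3
741: h=10, h2=6, probe 10,16,5 → slot 5
Table: [867, 18, ., 809, ., 741, 618, ., ., ., 690, 409, ., ., ., 491, 594]
Lookup 809: h=10, h2=10, probe 10,3 → found at 3.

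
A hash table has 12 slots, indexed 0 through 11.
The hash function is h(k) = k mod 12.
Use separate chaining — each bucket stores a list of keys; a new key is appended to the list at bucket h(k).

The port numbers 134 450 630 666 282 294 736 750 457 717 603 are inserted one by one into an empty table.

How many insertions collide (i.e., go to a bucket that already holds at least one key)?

134 → bucket 2
450 → bucket 6
630 → bucket 6 (collision)
666 → bucket 6 (collision)
282 → bucket 6 (collision)
294 → bucket 6 (collision)
736 → bucket 4
750 → bucket 6 (collision)
457 → bucket 1
717 → bucket 9
603 → bucket 3
Final buckets:
0: ∅
1: 457
2: 134
3: 603
4: 736
5: ∅
6: 450 -> 630 -> 666 -> 282 -> 294 -> 750
7: ∅
8: ∅
9: 717
10: ∅
11: ∅

5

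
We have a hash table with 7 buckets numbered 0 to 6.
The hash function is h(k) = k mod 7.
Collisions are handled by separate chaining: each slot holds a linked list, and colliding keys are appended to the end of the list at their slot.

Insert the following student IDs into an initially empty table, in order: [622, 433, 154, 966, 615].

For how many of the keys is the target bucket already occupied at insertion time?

622 → bucket 6
433 → bucket 6 (collision)
154 → bucket 0
966 → bucket 0 (collision)
615 → bucket 6 (collision)
Final buckets:
0: 154 -> 966
1: —
2: —
3: —
4: —
5: —
6: 622 -> 433 -> 615

3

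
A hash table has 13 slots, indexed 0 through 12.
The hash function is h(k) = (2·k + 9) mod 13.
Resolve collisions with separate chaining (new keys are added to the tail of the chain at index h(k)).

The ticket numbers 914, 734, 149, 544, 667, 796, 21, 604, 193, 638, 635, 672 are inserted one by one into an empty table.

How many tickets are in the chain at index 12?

1

914 → bucket 4
734 → bucket 8
149 → bucket 8 (collision)
544 → bucket 5
667 → bucket 4 (collision)
796 → bucket 2
21 → bucket 12
604 → bucket 8 (collision)
193 → bucket 5 (collision)
638 → bucket 11
635 → bucket 5 (collision)
672 → bucket 1
Final buckets:
0: .
1: 672
2: 796
3: .
4: 914 -> 667
5: 544 -> 193 -> 635
6: .
7: .
8: 734 -> 149 -> 604
9: .
10: .
11: 638
12: 21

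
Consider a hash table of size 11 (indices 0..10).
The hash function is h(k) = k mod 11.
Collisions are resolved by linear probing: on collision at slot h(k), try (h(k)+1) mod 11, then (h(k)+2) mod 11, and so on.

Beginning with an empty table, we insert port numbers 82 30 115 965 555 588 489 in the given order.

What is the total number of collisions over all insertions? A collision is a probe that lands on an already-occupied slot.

Insert 82: h=5, slot 5 empty -> index 5.
Insert 30: h=8, slot 8 empty -> index 8.
Insert 115: h=5, slot 5 occupied -> index 6.
Insert 965: h=8, slot 8 occupied -> index 9.
Insert 555: h=5, slots 5,6 occupied -> index 7.
Insert 588: h=5, slots 5,6,7,8,9 occupied -> index 10.
Insert 489: h=5, slots 5,6,7,8,9,10 occupied -> index 0.
Table: [489, —, —, —, —, 82, 115, 555, 30, 965, 588]

15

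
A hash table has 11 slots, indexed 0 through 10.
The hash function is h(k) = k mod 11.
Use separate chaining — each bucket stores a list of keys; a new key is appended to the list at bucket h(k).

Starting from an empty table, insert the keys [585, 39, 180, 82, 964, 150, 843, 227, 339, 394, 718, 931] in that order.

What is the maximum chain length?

585 → bucket 2
39 → bucket 6
180 → bucket 4
82 → bucket 5
964 → bucket 7
150 → bucket 7 (collision)
843 → bucket 7 (collision)
227 → bucket 7 (collision)
339 → bucket 9
394 → bucket 9 (collision)
718 → bucket 3
931 → bucket 7 (collision)
Final buckets:
0: ∅
1: ∅
2: 585
3: 718
4: 180
5: 82
6: 39
7: 964 -> 150 -> 843 -> 227 -> 931
8: ∅
9: 339 -> 394
10: ∅

5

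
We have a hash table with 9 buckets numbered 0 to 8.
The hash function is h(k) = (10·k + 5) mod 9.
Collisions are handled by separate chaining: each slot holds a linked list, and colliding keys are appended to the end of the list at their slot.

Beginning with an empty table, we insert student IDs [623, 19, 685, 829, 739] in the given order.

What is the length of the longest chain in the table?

4

623 → bucket 7
19 → bucket 6
685 → bucket 6 (collision)
829 → bucket 6 (collision)
739 → bucket 6 (collision)
Final buckets:
0: -
1: -
2: -
3: -
4: -
5: -
6: 19 -> 685 -> 829 -> 739
7: 623
8: -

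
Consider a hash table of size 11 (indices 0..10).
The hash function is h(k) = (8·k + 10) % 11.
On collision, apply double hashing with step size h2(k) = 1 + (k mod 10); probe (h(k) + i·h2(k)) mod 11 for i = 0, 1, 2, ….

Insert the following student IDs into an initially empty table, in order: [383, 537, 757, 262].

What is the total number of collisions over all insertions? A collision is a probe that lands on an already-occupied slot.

4

Insert 383: h=5, slot 5 empty -> index 5.
Insert 537: h=5, h2=8, slot 5 occupied -> index 2.
Insert 757: h=5, h2=8, slots 5,2 occupied -> index 10.
Insert 262: h=5, h2=3, slot 5 occupied -> index 8.
Table: [-, -, 537, -, -, 383, -, -, 262, -, 757]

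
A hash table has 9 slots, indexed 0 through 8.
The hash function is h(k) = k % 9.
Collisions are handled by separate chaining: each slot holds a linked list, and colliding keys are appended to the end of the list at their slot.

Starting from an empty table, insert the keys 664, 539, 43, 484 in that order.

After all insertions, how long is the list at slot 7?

3

664 -> bucket 7
539 -> bucket 8
43 -> bucket 7 (collision)
484 -> bucket 7 (collision)
Final buckets:
0: -
1: -
2: -
3: -
4: -
5: -
6: -
7: 664 -> 43 -> 484
8: 539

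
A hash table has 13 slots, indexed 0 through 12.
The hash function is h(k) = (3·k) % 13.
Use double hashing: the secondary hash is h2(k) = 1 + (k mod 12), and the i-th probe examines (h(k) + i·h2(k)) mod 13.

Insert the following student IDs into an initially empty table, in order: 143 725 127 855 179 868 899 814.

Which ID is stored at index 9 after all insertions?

Insert 143: h=0, slot 0 empty → index 0.
Insert 725: h=4, slot 4 empty → index 4.
Insert 127: h=4, h2=8, slot 4 occupied → index 12.
Insert 855: h=4, h2=4, slot 4 occupied → index 8.
Insert 179: h=4, h2=12, slot 4 occupied → index 3.
Insert 868: h=4, h2=5, slot 4 occupied → index 9.
Insert 899: h=6, slot 6 empty → index 6.
Insert 814: h=11, slot 11 empty → index 11.
Table: [143, ∅, ∅, 179, 725, ∅, 899, ∅, 855, 868, ∅, 814, 127]

868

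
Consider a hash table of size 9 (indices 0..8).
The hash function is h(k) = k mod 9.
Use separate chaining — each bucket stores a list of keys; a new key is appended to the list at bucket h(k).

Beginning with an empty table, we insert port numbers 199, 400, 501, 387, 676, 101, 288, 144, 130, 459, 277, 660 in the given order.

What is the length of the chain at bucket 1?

2

Insert 199: h=1, bucket 1 empty → new chain.
Insert 400: h=4, bucket 4 empty → new chain.
Insert 501: h=6, bucket 6 empty → new chain.
Insert 387: h=0, bucket 0 empty → new chain.
Insert 676: h=1, bucket 1 nonempty → append to chain.
Insert 101: h=2, bucket 2 empty → new chain.
Insert 288: h=0, bucket 0 nonempty → append to chain.
Insert 144: h=0, bucket 0 nonempty → append to chain.
Insert 130: h=4, bucket 4 nonempty → append to chain.
Insert 459: h=0, bucket 0 nonempty → append to chain.
Insert 277: h=7, bucket 7 empty → new chain.
Insert 660: h=3, bucket 3 empty → new chain.
Final buckets:
0: 387 -> 288 -> 144 -> 459
1: 199 -> 676
2: 101
3: 660
4: 400 -> 130
5: -
6: 501
7: 277
8: -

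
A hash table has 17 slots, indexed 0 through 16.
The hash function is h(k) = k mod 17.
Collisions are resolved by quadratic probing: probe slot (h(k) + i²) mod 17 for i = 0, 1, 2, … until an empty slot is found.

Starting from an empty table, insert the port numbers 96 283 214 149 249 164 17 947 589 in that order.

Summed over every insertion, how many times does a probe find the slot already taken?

96: h=11 => slot 11
283: h=11, probe 11,12 => slot 12
214: h=10 => slot 10
149: h=13 => slot 13
249: h=11, probe 11,12,15 => slot 15
164: h=11, probe 11,12,15,3 => slot 3
17: h=0 => slot 0
947: h=12, probe 12,13,16 => slot 16
589: h=11, probe 11,12,15,3,10,2 => slot 2
Table: [17, _, 589, 164, _, _, _, _, _, _, 214, 96, 283, 149, _, 249, 947]

13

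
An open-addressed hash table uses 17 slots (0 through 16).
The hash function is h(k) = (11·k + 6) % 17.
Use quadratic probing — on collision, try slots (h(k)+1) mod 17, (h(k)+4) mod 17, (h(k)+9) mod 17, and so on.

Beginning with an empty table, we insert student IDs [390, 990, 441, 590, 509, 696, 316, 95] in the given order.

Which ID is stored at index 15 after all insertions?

390 hashes to 12; slot 12 is free => place at 12.
990 hashes to 16; slot 16 is free => place at 16.
441 hashes to 12; 12 taken => place at 13.
590 hashes to 2; slot 2 is free => place at 2.
509 hashes to 12; 12,13,16 taken => place at 4.
696 hashes to 12; 12,13,16,4 taken => place at 11.
316 hashes to 14; slot 14 is free => place at 14.
95 hashes to 14; 14 taken => place at 15.
Table: [—, —, 590, —, 509, —, —, —, —, —, —, 696, 390, 441, 316, 95, 990]

95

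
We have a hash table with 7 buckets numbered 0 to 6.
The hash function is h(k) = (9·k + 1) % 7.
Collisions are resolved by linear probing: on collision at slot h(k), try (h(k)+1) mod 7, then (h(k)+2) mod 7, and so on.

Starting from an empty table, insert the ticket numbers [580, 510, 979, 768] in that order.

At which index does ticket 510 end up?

Insert 580: h=6, slot 6 empty → index 6.
Insert 510: h=6, slot 6 occupied → index 0.
Insert 979: h=6, slots 6,0 occupied → index 1.
Insert 768: h=4, slot 4 empty → index 4.
Table: [510, 979, _, _, 768, _, 580]

0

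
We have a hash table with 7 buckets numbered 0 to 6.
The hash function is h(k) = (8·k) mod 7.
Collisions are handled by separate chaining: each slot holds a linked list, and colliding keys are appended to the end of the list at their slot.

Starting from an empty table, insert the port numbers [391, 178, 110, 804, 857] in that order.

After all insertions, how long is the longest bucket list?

2

Insert 391: h=6, bucket 6 empty → new chain.
Insert 178: h=3, bucket 3 empty → new chain.
Insert 110: h=5, bucket 5 empty → new chain.
Insert 804: h=6, bucket 6 nonempty → append to chain.
Insert 857: h=3, bucket 3 nonempty → append to chain.
Final buckets:
0: .
1: .
2: .
3: 178 -> 857
4: .
5: 110
6: 391 -> 804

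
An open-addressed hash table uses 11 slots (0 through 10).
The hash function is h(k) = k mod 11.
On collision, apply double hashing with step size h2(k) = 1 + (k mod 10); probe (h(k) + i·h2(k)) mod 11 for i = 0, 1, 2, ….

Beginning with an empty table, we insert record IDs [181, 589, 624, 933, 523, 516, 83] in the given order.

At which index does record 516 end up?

2

Insert 181: h=5, slot 5 empty → index 5.
Insert 589: h=6, slot 6 empty → index 6.
Insert 624: h=8, slot 8 empty → index 8.
Insert 933: h=9, slot 9 empty → index 9.
Insert 523: h=6, h2=4, slot 6 occupied → index 10.
Insert 516: h=10, h2=7, slots 10,6 occupied → index 2.
Insert 83: h=6, h2=4, slots 6,10 occupied → index 3.
Table: [_, _, 516, 83, _, 181, 589, _, 624, 933, 523]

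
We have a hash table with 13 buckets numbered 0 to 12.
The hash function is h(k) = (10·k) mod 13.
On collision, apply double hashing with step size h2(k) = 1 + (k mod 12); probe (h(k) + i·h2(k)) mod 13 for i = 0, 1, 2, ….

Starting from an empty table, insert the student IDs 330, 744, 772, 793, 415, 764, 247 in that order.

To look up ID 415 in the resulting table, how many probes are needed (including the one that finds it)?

330: h=11 -> slot 11
744: h=4 -> slot 4
772: h=11, h2=5, probe 11,3 -> slot 3
793: h=0 -> slot 0
415: h=3, h2=8, probe 3,11,6 -> slot 6
764: h=9 -> slot 9
247: h=0, h2=8, probe 0,8 -> slot 8
Table: [793, ∅, ∅, 772, 744, ∅, 415, ∅, 247, 764, ∅, 330, ∅]
Lookup 415: h=3, h2=8, probe 3,11,6 → found at 6.

3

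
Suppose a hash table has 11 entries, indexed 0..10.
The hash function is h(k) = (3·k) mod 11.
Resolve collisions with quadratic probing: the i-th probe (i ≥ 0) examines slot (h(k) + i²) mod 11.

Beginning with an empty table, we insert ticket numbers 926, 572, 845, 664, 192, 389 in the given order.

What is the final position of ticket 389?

926 hashes to 6; slot 6 is free -> place at 6.
572 hashes to 0; slot 0 is free -> place at 0.
845 hashes to 5; slot 5 is free -> place at 5.
664 hashes to 1; slot 1 is free -> place at 1.
192 hashes to 4; slot 4 is free -> place at 4.
389 hashes to 1; 1 taken -> place at 2.
Table: [572, 664, 389, -, 192, 845, 926, -, -, -, -]

2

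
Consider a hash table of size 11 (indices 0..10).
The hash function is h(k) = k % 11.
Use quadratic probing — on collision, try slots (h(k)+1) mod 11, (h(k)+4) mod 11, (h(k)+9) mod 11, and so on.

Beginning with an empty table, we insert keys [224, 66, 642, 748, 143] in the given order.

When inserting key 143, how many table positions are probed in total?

4

Insert 224: h=4, slot 4 empty -> index 4.
Insert 66: h=0, slot 0 empty -> index 0.
Insert 642: h=4, slot 4 occupied -> index 5.
Insert 748: h=0, slot 0 occupied -> index 1.
Insert 143: h=0, slots 0,1,4 occupied -> index 9.
Table: [66, 748, ∅, ∅, 224, 642, ∅, ∅, ∅, 143, ∅]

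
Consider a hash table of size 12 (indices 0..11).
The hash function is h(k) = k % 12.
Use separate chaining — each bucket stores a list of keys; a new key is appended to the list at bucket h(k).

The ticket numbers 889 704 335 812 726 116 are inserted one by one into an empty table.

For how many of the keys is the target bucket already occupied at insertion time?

Insert 889: h=1, bucket 1 empty → new chain.
Insert 704: h=8, bucket 8 empty → new chain.
Insert 335: h=11, bucket 11 empty → new chain.
Insert 812: h=8, bucket 8 nonempty → append to chain.
Insert 726: h=6, bucket 6 empty → new chain.
Insert 116: h=8, bucket 8 nonempty → append to chain.
Final buckets:
0: _
1: 889
2: _
3: _
4: _
5: _
6: 726
7: _
8: 704 -> 812 -> 116
9: _
10: _
11: 335

2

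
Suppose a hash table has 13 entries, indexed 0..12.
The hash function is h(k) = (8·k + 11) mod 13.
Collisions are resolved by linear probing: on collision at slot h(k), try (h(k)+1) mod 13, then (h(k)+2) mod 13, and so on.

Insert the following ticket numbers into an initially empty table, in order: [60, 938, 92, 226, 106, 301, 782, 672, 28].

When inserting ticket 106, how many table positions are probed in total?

2

60: h=10 → slot 10
938: h=1 → slot 1
92: h=6 → slot 6
226: h=12 → slot 12
106: h=1, probe 1,2 → slot 2
301: h=1, probe 1,2,3 → slot 3
782: h=1, probe 1,2,3,4 → slot 4
672: h=5 → slot 5
28: h=1, probe 1,2,3,4,5,6,7 → slot 7
Table: [-, 938, 106, 301, 782, 672, 92, 28, -, -, 60, -, 226]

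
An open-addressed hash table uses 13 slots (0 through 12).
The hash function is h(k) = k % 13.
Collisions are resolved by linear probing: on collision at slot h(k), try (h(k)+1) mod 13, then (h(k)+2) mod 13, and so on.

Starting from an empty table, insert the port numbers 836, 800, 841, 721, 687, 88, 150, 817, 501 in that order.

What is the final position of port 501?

836: h=4 -> slot 4
800: h=7 -> slot 7
841: h=9 -> slot 9
721: h=6 -> slot 6
687: h=11 -> slot 11
88: h=10 -> slot 10
150: h=7, probe 7,8 -> slot 8
817: h=11, probe 11,12 -> slot 12
501: h=7, probe 7,8,9,10,11,12,0 -> slot 0
Table: [501, —, —, —, 836, —, 721, 800, 150, 841, 88, 687, 817]

0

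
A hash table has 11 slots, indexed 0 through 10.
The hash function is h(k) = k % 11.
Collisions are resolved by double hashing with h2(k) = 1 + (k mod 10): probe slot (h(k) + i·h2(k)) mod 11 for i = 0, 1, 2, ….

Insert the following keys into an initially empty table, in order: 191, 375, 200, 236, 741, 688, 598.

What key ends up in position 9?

598

191 hashes to 4; slot 4 is free → place at 4.
375 hashes to 1; slot 1 is free → place at 1.
200 hashes to 2; slot 2 is free → place at 2.
236 hashes to 5; slot 5 is free → place at 5.
741 hashes to 4, h2=2; 4 taken → place at 6.
688 hashes to 6, h2=9; 6,4,2 taken → place at 0.
598 hashes to 4, h2=9; 4,2,0 taken → place at 9.
Table: [688, 375, 200, -, 191, 236, 741, -, -, 598, -]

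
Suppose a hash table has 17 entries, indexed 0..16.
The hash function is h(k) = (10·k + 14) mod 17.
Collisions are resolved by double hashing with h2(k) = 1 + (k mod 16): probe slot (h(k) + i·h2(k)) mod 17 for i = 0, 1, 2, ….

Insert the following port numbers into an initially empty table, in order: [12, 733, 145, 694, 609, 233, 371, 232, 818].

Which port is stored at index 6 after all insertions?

818

12 hashes to 15; slot 15 is free → place at 15.
733 hashes to 0; slot 0 is free → place at 0.
145 hashes to 2; slot 2 is free → place at 2.
694 hashes to 1; slot 1 is free → place at 1.
609 hashes to 1, h2=2; 1 taken → place at 3.
233 hashes to 15, h2=10; 15 taken → place at 8.
371 hashes to 1, h2=4; 1 taken → place at 5.
232 hashes to 5, h2=9; 5 taken → place at 14.
818 hashes to 0, h2=3; 0,3 taken → place at 6.
Table: [733, 694, 145, 609, -, 371, 818, -, 233, -, -, -, -, -, 232, 12, -]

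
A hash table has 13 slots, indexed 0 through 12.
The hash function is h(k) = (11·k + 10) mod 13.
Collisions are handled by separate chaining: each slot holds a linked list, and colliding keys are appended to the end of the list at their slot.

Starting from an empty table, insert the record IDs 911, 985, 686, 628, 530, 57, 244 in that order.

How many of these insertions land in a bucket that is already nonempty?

3

911 → bucket 8
985 → bucket 3
686 → bucket 3 (collision)
628 → bucket 2
530 → bucket 3 (collision)
57 → bucket 0
244 → bucket 3 (collision)
Final buckets:
0: 57
1: _
2: 628
3: 985 -> 686 -> 530 -> 244
4: _
5: _
6: _
7: _
8: 911
9: _
10: _
11: _
12: _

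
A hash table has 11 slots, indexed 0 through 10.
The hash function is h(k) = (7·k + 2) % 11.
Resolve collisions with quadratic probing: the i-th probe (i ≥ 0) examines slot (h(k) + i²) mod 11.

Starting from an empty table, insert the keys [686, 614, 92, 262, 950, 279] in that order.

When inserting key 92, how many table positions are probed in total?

Insert 686: h=8, slot 8 empty -> index 8.
Insert 614: h=10, slot 10 empty -> index 10.
Insert 92: h=8, slot 8 occupied -> index 9.
Insert 262: h=10, slot 10 occupied -> index 0.
Insert 950: h=8, slots 8,9 occupied -> index 1.
Insert 279: h=8, slots 8,9,1 occupied -> index 6.
Table: [262, 950, _, _, _, _, 279, _, 686, 92, 614]

2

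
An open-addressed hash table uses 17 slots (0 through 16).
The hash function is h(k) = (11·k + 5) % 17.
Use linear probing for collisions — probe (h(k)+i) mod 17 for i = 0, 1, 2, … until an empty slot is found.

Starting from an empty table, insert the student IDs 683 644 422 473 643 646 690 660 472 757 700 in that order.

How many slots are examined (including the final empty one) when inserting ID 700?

7

683 hashes to 4; slot 4 is free -> place at 4.
644 hashes to 0; slot 0 is free -> place at 0.
422 hashes to 6; slot 6 is free -> place at 6.
473 hashes to 6; 6 taken -> place at 7.
643 hashes to 6; 6,7 taken -> place at 8.
646 hashes to 5; slot 5 is free -> place at 5.
690 hashes to 13; slot 13 is free -> place at 13.
660 hashes to 6; 6,7,8 taken -> place at 9.
472 hashes to 12; slot 12 is free -> place at 12.
757 hashes to 2; slot 2 is free -> place at 2.
700 hashes to 4; 4,5,6,7,8,9 taken -> place at 10.
Table: [644, ., 757, ., 683, 646, 422, 473, 643, 660, 700, ., 472, 690, ., ., .]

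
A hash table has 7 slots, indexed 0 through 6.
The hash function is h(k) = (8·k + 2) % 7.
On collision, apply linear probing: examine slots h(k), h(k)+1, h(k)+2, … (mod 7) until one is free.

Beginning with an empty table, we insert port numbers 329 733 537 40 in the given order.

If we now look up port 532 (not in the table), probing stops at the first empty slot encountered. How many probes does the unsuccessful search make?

329 hashes to 2; slot 2 is free → place at 2.
733 hashes to 0; slot 0 is free → place at 0.
537 hashes to 0; 0 taken → place at 1.
40 hashes to 0; 0,1,2 taken → place at 3.
Table: [733, 537, 329, 40, ., ., .]
Lookup 532: h=2, probe 2,3,4 → slot 4 empty, not found.

3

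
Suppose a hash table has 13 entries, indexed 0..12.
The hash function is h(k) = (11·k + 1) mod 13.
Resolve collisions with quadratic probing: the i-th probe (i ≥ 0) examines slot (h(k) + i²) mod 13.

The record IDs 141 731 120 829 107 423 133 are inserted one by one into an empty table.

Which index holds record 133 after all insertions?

Insert 141: h=5, slot 5 empty => index 5.
Insert 731: h=8, slot 8 empty => index 8.
Insert 120: h=8, slot 8 occupied => index 9.
Insert 829: h=7, slot 7 empty => index 7.
Insert 107: h=8, slots 8,9 occupied => index 12.
Insert 423: h=0, slot 0 empty => index 0.
Insert 133: h=8, slots 8,9,12 occupied => index 4.
Table: [423, ., ., ., 133, 141, ., 829, 731, 120, ., ., 107]

4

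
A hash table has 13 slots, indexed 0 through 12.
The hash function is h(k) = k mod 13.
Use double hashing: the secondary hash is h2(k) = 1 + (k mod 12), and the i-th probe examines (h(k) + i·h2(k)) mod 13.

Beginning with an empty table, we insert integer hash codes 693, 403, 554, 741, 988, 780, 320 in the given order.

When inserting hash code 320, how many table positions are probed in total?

4

693: h=4 -> slot 4
403: h=0 -> slot 0
554: h=8 -> slot 8
741: h=0, h2=10, probe 0,10 -> slot 10
988: h=0, h2=5, probe 0,5 -> slot 5
780: h=0, h2=1, probe 0,1 -> slot 1
320: h=8, h2=9, probe 8,4,0,9 -> slot 9
Table: [403, 780, ∅, ∅, 693, 988, ∅, ∅, 554, 320, 741, ∅, ∅]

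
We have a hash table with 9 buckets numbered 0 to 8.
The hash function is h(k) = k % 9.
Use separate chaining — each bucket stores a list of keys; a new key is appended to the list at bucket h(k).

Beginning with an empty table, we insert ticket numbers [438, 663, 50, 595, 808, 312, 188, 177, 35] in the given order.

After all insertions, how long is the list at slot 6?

438 -> bucket 6
663 -> bucket 6 (collision)
50 -> bucket 5
595 -> bucket 1
808 -> bucket 7
312 -> bucket 6 (collision)
188 -> bucket 8
177 -> bucket 6 (collision)
35 -> bucket 8 (collision)
Final buckets:
0: .
1: 595
2: .
3: .
4: .
5: 50
6: 438 -> 663 -> 312 -> 177
7: 808
8: 188 -> 35

4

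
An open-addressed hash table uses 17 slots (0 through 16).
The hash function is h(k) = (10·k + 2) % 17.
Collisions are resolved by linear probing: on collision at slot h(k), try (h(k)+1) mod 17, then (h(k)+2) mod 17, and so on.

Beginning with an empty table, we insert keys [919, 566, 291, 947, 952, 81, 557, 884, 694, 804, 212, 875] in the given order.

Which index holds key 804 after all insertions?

7

Insert 919: h=12, slot 12 empty -> index 12.
Insert 566: h=1, slot 1 empty -> index 1.
Insert 291: h=5, slot 5 empty -> index 5.
Insert 947: h=3, slot 3 empty -> index 3.
Insert 952: h=2, slot 2 empty -> index 2.
Insert 81: h=13, slot 13 empty -> index 13.
Insert 557: h=13, slot 13 occupied -> index 14.
Insert 884: h=2, slots 2,3 occupied -> index 4.
Insert 694: h=6, slot 6 empty -> index 6.
Insert 804: h=1, slots 1,2,3,4,5,6 occupied -> index 7.
Insert 212: h=14, slot 14 occupied -> index 15.
Insert 875: h=14, slots 14,15 occupied -> index 16.
Table: [-, 566, 952, 947, 884, 291, 694, 804, -, -, -, -, 919, 81, 557, 212, 875]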